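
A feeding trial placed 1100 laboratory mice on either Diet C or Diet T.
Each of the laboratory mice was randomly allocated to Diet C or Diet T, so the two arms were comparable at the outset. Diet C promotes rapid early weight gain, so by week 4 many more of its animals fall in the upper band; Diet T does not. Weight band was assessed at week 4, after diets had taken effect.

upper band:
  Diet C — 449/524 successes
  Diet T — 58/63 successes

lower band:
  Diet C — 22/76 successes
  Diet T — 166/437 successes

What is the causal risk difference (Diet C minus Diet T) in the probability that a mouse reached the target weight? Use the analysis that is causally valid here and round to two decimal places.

Diet T is higher inside every week-4 weight band stratum but Diet C is higher in aggregate. Whether to stratify depends on how week-4 weight band relates to the diet.
Stratifying would compare diets among laboratory mice the diets themselves sorted into week-4 weight band groups — a form of selection on an intermediate. The unconditioned pooled rates give the total causal effect.
The causal difference is the pooled difference: 0.785 − 0.448 = +0.337.

+0.34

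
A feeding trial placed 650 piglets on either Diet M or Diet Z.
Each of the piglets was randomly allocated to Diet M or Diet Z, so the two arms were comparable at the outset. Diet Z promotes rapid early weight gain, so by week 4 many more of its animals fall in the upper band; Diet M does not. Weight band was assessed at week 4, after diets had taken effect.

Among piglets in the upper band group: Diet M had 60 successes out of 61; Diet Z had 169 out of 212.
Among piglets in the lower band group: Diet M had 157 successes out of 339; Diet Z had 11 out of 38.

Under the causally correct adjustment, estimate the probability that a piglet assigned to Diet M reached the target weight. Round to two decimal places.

Week-4 weight band is downstream of the diet. One should not condition on a consequence of treatment, so the overall rates are the right comparison.
So P(outcome | do(Diet M)) is just the pooled rate for Diet M: 217/400 = 0.542.

0.54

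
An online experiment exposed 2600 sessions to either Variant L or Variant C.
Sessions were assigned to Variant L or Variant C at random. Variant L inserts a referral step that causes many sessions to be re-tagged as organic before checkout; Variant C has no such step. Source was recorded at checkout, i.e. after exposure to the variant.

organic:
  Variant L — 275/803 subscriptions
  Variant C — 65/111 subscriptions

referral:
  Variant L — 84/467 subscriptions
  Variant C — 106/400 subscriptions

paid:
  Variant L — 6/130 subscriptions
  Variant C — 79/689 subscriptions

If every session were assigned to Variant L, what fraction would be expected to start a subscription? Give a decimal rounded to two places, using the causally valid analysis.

0.26

Traffic source lies on the pathway variant → traffic source → outcome, so adjusting for it blocks the indirect effect. For the total causal effect of variant, use the unadjusted pooled rates.
So P(outcome | do(Variant L)) is just the pooled rate for Variant L: 365/1400 = 0.261.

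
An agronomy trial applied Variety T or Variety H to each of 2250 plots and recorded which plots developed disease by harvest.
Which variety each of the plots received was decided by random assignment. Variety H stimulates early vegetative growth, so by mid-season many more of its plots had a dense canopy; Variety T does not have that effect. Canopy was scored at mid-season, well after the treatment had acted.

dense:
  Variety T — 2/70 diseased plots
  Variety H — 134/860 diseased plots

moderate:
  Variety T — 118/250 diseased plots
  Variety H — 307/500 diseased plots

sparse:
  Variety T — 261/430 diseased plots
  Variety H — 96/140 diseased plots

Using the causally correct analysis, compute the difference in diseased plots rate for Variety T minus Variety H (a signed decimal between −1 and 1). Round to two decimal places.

+0.15

Stratifying would compare varietys among plots the varietys themselves sorted into mid-season canopy groups — a form of selection on an intermediate. The unconditioned pooled rates give the total causal effect.
The causal difference is the pooled difference: 0.508 − 0.358 = +0.150.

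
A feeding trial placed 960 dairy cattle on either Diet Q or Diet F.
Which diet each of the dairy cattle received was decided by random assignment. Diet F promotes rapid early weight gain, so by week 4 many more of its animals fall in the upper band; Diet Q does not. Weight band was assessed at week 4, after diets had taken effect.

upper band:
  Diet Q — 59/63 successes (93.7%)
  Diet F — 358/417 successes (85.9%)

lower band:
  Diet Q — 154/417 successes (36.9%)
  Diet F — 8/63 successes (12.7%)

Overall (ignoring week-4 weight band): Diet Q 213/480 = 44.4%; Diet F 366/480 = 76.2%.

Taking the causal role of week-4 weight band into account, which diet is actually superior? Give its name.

Diet F

Diet Q is higher inside every week-4 weight band stratum but Diet F is higher in aggregate. Whether to stratify depends on how week-4 weight band relates to the diet.
Because the diet influences week-4 weight band, week-4 weight band is a post-treatment mediator, not a confounder. Stratifying on it would bias the estimate; the causal effect is the crude pooled difference.
Pooled: Diet Q 44.4% vs Diet F 76.2%; Diet F is higher overall.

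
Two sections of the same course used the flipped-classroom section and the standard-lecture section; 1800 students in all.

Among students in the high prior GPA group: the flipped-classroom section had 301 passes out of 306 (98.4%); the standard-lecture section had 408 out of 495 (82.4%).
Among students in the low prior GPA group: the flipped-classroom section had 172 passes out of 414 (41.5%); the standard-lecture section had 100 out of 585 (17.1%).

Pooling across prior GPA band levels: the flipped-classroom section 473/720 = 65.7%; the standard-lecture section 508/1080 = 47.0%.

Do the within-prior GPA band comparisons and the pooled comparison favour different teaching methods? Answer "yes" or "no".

Within each prior GPA band level (high prior GPA 98.4% vs 82.4%; low prior GPA 41.5% vs 17.1%), the flipped-classroom section has the higher rate every time. Pooled: 65.7% vs 47.0% — the flipped-classroom section has the higher rate overall. They agree.

no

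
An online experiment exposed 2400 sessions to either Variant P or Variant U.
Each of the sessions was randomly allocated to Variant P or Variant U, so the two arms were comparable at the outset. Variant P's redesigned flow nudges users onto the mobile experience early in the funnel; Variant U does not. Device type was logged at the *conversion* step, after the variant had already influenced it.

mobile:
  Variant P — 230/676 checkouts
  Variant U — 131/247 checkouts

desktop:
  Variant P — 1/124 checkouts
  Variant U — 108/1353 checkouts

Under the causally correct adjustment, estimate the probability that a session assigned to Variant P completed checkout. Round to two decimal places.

0.29

The device type-specific comparison favours Variant U throughout, but the pooled figures favour Variant P. The question is whether to condition on device type.
Because the variant influences device type, device type is a post-treatment mediator, not a confounder. Stratifying on it would bias the estimate; the causal effect is the crude pooled difference.
So P(outcome | do(Variant P)) is just the pooled rate for Variant P: 231/800 = 0.289.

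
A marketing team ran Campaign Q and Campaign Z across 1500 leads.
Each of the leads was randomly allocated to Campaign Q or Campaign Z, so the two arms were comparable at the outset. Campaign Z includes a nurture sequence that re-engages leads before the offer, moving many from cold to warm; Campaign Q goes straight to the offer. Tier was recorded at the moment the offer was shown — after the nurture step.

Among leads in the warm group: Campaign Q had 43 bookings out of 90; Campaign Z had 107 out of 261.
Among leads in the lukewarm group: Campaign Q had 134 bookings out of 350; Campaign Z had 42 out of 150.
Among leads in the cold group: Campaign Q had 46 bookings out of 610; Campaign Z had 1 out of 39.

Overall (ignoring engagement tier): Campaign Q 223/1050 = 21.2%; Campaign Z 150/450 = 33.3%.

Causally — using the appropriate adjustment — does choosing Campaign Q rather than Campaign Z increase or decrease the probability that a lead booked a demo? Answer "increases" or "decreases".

Engagement tier is downstream of the campaign. One should not condition on a consequence of treatment, so the overall rates are the right comparison.
Pooled: Campaign Q 21.2% vs Campaign Z 33.3%; Campaign Z is higher overall.

decreases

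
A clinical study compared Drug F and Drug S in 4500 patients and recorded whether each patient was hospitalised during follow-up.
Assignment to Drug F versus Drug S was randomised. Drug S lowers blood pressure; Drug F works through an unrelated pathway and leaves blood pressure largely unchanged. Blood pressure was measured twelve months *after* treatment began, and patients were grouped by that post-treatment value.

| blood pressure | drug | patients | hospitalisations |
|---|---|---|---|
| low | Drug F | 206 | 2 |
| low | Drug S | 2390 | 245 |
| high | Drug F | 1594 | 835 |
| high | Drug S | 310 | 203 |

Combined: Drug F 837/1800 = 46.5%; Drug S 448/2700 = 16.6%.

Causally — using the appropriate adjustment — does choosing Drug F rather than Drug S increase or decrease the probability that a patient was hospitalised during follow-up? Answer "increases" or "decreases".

increases

Blood pressure is recorded after the drug and is itself shifted by it — it sits on the causal path from drug to outcome. Conditioning on a mediator would strip out part of the effect we want; the pooled comparison gives the total causal effect.
Pooled: Drug F 46.5% vs Drug S 16.6%; Drug S is lower overall.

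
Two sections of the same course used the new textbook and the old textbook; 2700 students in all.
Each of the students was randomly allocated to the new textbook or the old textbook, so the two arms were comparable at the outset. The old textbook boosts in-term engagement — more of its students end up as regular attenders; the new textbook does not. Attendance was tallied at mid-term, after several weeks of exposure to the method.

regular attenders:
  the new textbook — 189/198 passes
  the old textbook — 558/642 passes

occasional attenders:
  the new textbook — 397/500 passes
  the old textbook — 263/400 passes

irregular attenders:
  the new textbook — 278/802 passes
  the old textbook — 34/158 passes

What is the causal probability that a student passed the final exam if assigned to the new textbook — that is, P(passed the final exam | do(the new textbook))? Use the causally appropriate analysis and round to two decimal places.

The stratified and pooled comparisons disagree (the new textbook wins within each mid-term attendance; the old textbook wins overall), so the answer turns on the causal role of mid-term attendance.
Mid-term attendance is recorded after the teaching method and is itself shifted by it — it sits on the causal path from teaching method to outcome. Conditioning on a mediator would strip out part of the effect we want; the pooled comparison gives the total causal effect.
So P(outcome | do(the new textbook)) is just the pooled rate for the new textbook: 864/1500 = 0.576.

0.58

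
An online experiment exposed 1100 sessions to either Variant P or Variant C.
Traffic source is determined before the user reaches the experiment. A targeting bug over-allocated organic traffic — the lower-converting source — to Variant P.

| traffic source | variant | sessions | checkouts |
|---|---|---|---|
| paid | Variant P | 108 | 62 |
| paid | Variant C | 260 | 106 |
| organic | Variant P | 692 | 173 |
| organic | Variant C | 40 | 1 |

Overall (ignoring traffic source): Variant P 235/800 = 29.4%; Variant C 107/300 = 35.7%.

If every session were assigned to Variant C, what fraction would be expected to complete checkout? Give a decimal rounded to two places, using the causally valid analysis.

The stratified and pooled comparisons disagree (Variant P wins within each traffic source; Variant C wins overall), so the answer turns on the causal role of traffic source.
Nothing the variant does changes traffic source; the imbalance is an allocation artefact. With traffic source also predicting the outcome, the pooled figure is confounded, and the within-stratum comparison is the causal one.
Standardising Variant C to the population traffic source mix: 0.335·106/260 + 0.665·1/40 = 0.153.

0.15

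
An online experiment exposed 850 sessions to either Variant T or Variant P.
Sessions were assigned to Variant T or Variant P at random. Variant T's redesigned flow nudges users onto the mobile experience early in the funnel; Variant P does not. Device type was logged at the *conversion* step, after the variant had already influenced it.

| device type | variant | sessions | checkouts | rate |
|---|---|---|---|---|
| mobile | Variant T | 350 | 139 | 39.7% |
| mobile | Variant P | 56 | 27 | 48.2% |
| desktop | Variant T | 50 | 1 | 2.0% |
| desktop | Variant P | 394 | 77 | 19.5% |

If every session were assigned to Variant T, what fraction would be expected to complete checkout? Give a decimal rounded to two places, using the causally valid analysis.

0.35

The distribution of device type is itself part of what the variant does — it is an intermediate outcome. Holding it fixed would remove that part of the effect; the total effect is the pooled difference.
So P(outcome | do(Variant T)) is just the pooled rate for Variant T: 140/400 = 0.350.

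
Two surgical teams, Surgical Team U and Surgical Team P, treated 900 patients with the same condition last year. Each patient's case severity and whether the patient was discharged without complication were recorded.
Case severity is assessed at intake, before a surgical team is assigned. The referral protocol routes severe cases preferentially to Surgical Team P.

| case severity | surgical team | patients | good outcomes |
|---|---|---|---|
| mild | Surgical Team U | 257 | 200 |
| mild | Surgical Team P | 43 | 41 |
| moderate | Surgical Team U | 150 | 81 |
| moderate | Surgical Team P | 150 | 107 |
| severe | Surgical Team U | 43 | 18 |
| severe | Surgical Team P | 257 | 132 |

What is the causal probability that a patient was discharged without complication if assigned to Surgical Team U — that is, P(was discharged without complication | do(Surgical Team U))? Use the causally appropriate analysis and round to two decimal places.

The imbalance in case severity arose from how patients were allocated, not from anything the surgical team did; and case severity independently affects the outcome. The pooled gap is confounded — condition on case severity.
Standardising Surgical Team U to the population case severity mix: 0.333·200/257 + 0.333·81/150 + 0.333·18/43 = 0.579.

0.58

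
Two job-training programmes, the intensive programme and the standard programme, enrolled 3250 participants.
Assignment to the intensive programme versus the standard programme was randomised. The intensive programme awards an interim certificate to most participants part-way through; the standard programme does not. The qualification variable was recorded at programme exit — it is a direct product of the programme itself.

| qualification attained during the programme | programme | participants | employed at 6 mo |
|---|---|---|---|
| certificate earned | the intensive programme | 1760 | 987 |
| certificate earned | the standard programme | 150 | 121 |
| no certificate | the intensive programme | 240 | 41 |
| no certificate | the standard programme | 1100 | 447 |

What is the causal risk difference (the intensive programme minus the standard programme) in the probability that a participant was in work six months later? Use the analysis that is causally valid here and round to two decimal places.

Qualification attained during the programme is recorded after the programme and is itself shifted by it — it sits on the causal path from programme to outcome. Conditioning on a mediator would strip out part of the effect we want; the pooled comparison gives the total causal effect.
The causal difference is the pooled difference: 0.514 − 0.454 = +0.060.

+0.06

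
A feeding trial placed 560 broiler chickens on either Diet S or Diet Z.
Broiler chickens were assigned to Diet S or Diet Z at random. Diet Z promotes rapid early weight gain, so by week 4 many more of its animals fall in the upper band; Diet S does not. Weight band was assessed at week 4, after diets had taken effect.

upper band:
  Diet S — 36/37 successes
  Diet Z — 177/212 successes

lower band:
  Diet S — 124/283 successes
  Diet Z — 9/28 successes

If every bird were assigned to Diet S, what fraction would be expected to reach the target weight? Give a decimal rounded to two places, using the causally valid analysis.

Week-4 weight band here is a post-treatment variable shaped by the diet; conditioning on it would introduce bias rather than remove it. The overall comparison is the causal one.
So P(outcome | do(Diet S)) is just the pooled rate for Diet S: 160/320 = 0.500.

0.50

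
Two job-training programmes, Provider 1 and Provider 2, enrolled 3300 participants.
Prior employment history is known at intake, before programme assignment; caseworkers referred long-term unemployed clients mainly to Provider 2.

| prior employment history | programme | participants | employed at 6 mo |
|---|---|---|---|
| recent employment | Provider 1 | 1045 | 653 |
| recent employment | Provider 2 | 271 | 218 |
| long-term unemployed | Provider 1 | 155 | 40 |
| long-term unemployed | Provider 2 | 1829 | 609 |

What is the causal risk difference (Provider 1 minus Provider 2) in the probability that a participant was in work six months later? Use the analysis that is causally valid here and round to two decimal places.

-0.12

Since prior employment history is a pre-existing factor (not a product of the programme) and it affects the outcome on its own, it is a confounder. The stratified rates, not the pooled rate, identify the causal effect.
Adjusting over the population distribution of prior employment history: 0.399·(0.625−0.804) + 0.601·(0.258−0.333) = -0.117.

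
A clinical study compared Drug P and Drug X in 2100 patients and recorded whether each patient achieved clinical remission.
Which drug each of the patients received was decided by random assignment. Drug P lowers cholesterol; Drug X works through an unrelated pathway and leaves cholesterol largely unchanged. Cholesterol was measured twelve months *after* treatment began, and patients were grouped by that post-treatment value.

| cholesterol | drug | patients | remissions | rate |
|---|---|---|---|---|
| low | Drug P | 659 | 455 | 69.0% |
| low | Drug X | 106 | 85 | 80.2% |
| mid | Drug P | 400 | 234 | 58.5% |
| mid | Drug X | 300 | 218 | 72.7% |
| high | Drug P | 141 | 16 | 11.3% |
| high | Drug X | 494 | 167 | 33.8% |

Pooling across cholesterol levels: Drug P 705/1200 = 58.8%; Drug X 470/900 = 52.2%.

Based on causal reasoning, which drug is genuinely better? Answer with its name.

Drug P

The stratified and pooled comparisons disagree (Drug X wins within each cholesterol; Drug P wins overall), so the answer turns on the causal role of cholesterol.
Cholesterol here is a post-treatment variable shaped by the drug; conditioning on it would introduce bias rather than remove it. The overall comparison is the causal one.
Pooled: Drug P 58.8% vs Drug X 52.2%; Drug P is higher overall.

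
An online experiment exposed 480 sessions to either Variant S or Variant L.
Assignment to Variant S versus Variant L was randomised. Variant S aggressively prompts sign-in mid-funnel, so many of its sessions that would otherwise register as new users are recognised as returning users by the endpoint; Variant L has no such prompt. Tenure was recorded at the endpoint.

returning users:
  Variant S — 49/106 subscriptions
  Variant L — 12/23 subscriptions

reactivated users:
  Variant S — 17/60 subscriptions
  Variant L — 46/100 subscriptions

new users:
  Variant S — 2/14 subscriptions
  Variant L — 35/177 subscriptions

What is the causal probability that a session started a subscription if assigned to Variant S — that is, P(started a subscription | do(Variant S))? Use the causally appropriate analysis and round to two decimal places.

0.38

Because the variant influences user tenure, user tenure is a post-treatment mediator, not a confounder. Stratifying on it would bias the estimate; the causal effect is the crude pooled difference.
So P(outcome | do(Variant S)) is just the pooled rate for Variant S: 68/180 = 0.378.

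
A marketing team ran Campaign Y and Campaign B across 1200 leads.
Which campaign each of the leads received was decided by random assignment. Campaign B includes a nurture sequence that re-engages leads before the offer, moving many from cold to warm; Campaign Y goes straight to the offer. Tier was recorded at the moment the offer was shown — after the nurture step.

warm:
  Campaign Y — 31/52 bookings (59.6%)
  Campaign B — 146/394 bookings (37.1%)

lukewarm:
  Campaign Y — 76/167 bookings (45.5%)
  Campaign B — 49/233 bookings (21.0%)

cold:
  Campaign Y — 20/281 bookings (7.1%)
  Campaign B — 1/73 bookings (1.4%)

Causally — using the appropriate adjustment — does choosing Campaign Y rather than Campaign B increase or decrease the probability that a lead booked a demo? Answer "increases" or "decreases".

Stratifying would compare campaigns among leads the campaigns themselves sorted into engagement tier groups — a form of selection on an intermediate. The unconditioned pooled rates give the total causal effect.
Pooled: Campaign Y 25.4% vs Campaign B 28.0%; Campaign B is higher overall.

decreases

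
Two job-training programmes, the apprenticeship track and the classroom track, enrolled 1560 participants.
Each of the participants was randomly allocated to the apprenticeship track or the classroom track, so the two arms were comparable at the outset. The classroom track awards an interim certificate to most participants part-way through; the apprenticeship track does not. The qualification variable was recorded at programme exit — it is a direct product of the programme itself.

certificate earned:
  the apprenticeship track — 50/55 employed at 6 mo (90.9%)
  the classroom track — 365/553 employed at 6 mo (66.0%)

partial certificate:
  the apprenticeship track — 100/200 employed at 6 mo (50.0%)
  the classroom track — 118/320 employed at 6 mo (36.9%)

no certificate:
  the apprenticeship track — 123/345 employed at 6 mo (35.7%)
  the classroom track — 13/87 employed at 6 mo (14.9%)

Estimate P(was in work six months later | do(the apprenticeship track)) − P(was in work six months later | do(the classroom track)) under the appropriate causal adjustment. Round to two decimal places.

-0.06

The distribution of qualification attained during the programme is itself part of what the programme does — it is an intermediate outcome. Holding it fixed would remove that part of the effect; the total effect is the pooled difference.
The causal difference is the pooled difference: 0.455 − 0.517 = -0.062.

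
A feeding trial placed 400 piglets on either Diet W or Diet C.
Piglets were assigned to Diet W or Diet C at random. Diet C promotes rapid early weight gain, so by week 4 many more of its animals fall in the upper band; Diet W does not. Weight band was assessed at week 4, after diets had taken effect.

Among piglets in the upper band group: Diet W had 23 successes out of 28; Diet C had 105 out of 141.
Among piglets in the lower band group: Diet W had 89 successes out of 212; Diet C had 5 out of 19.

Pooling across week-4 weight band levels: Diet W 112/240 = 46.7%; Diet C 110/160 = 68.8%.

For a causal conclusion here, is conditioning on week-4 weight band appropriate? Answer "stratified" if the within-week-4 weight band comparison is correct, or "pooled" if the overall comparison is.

pooled

Week-4 weight band is recorded after the diet and is itself shifted by it — it sits on the causal path from diet to outcome. Conditioning on a mediator would strip out part of the effect we want; the pooled comparison gives the total causal effect.
Pooled: Diet W 46.7% vs Diet C 68.8%; Diet C is higher overall.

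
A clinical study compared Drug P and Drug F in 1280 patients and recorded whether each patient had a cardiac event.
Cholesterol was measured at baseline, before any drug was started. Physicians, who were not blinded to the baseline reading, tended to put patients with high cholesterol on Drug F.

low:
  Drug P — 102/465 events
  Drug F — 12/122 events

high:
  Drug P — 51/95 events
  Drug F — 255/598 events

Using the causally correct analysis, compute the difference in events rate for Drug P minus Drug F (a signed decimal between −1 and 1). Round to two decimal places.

Cholesterol is set before the drug has any effect — it is not caused by the drug — and it independently drives the outcome. That makes it a confounder, so the causal comparison is within cholesterol levels.
Adjusting over the population distribution of cholesterol: 0.459·(0.219−0.098) + 0.541·(0.537−0.426) = +0.115.

+0.12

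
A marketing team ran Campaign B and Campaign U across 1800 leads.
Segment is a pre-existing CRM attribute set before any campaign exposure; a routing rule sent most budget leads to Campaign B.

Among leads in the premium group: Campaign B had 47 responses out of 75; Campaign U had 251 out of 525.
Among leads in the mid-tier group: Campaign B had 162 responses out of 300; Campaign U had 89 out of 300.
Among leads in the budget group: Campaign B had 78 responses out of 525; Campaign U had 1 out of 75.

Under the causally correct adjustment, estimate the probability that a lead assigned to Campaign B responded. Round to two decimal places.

0.44

Campaign B is higher inside every customer segment stratum but Campaign U is higher in aggregate. Whether to stratify depends on how customer segment relates to the campaign.
Nothing the campaign does changes customer segment; the imbalance is an allocation artefact. With customer segment also predicting the outcome, the pooled figure is confounded, and the within-stratum comparison is the causal one.
Standardising Campaign B to the population customer segment mix: 0.333·47/75 + 0.333·162/300 + 0.333·78/525 = 0.438.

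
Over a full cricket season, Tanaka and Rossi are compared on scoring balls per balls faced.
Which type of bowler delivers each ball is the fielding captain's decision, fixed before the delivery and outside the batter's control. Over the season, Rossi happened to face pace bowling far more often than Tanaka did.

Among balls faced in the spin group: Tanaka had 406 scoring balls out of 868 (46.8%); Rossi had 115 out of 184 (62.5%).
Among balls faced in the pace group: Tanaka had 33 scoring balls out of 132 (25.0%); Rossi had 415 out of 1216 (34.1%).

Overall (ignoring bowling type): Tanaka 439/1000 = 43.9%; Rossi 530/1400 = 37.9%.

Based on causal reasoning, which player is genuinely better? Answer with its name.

Rossi

Rossi is higher inside every bowling type stratum but Tanaka is higher in aggregate. Whether to stratify depends on how bowling type relates to the player.
Nothing the player does changes bowling type; the imbalance is an allocation artefact. With bowling type also predicting the outcome, the pooled figure is confounded, and the within-stratum comparison is the causal one.
Within each level — spin: 46.8% vs 62.5%; pace: 25.0% vs 34.1% — Rossi is higher every time.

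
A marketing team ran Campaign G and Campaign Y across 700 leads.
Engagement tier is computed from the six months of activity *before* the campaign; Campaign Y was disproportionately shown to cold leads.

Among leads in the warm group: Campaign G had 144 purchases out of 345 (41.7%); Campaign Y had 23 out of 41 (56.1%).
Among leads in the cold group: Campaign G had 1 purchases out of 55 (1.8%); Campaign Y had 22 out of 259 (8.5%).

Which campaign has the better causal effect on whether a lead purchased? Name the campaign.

Campaign Y is higher inside every engagement tier stratum but Campaign G is higher in aggregate. Whether to stratify depends on how engagement tier relates to the campaign.
Here engagement tier is a common cause — it drives both which campaign a case falls under and the outcome. The crude comparison mixes populations; the stratum-specific rates are the causally relevant ones.
Within each level — warm: 41.7% vs 56.1%; cold: 1.8% vs 8.5% — Campaign Y is higher every time.

Campaign Y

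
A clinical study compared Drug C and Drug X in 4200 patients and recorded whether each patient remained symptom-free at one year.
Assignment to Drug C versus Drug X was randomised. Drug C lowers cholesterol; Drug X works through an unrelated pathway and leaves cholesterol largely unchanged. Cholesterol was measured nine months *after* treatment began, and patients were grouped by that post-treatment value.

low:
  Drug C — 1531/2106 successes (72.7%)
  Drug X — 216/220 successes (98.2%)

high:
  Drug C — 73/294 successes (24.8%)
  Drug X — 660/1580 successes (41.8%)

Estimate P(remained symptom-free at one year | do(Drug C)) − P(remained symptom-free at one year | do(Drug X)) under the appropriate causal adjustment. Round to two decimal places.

+0.18

The stratified and pooled comparisons disagree (Drug X wins within each cholesterol; Drug C wins overall), so the answer turns on the causal role of cholesterol.
Cholesterol here is a post-treatment variable shaped by the drug; conditioning on it would introduce bias rather than remove it. The overall comparison is the causal one.
The causal difference is the pooled difference: 0.668 − 0.487 = +0.182.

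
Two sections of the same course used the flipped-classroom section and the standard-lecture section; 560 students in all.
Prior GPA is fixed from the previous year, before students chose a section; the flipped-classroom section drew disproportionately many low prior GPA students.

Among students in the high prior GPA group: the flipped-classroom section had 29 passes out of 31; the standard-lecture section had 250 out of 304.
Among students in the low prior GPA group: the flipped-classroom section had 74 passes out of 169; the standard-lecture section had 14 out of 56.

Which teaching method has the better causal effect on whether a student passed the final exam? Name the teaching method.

Prior GPA band satisfies the back-door criterion: it is not a descendant of the teaching method, and it blocks the spurious path from teaching method to outcome. Adjusting for it (i.e., using the within-prior GPA band rates) gives the causal effect.
Within each level — high prior GPA: 93.5% vs 82.2%; low prior GPA: 43.8% vs 25.0% — the flipped-classroom section is higher every time.

the flipped-classroom section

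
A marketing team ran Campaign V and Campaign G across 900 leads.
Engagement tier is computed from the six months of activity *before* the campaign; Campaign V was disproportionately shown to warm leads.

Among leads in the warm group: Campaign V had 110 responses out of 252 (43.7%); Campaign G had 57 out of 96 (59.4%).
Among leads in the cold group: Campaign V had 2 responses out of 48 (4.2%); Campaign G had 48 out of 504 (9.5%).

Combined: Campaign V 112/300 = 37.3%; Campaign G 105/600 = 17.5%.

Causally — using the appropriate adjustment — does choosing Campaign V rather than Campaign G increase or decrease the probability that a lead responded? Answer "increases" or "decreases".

Engagement tier satisfies the back-door criterion: it is not a descendant of the campaign, and it blocks the spurious path from campaign to outcome. Adjusting for it (i.e., using the within-engagement tier rates) gives the causal effect.
Within each level — warm: 43.7% vs 59.4%; cold: 4.2% vs 9.5% — Campaign G is higher every time.

decreases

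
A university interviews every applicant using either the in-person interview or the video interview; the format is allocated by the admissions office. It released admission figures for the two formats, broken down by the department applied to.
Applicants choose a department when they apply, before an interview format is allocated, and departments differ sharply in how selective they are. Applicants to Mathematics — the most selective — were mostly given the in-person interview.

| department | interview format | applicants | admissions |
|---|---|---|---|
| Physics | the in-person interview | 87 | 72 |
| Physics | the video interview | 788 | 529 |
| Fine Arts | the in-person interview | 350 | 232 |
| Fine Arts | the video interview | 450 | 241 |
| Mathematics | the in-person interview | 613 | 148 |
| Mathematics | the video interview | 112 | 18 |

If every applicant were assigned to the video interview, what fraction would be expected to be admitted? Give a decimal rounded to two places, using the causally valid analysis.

0.47

The department-specific comparison favours the in-person interview throughout, but the pooled figures favour the video interview. The question is whether to condition on department.
Since department is a pre-existing factor (not a product of the interview format) and it affects the outcome on its own, it is a confounder. The stratified rates, not the pooled rate, identify the causal effect.
Standardising the video interview to the population department mix: 0.365·529/788 + 0.333·241/450 + 0.302·18/112 = 0.472.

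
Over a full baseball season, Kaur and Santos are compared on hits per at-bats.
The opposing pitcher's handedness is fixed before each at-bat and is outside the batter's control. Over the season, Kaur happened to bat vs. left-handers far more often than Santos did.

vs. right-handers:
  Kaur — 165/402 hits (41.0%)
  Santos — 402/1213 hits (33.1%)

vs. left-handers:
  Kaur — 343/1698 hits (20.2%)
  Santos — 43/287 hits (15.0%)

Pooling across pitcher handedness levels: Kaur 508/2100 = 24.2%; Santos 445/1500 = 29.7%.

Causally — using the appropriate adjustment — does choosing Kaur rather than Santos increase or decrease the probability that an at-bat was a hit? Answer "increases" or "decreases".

Pitcher handedness is set before the player has any effect — it is not caused by the player — and it independently drives the outcome. That makes it a confounder, so the causal comparison is within pitcher handedness levels.
Within each level — vs. right-handers: 41.0% vs 33.1%; vs. left-handers: 20.2% vs 15.0% — Kaur is higher every time.

increases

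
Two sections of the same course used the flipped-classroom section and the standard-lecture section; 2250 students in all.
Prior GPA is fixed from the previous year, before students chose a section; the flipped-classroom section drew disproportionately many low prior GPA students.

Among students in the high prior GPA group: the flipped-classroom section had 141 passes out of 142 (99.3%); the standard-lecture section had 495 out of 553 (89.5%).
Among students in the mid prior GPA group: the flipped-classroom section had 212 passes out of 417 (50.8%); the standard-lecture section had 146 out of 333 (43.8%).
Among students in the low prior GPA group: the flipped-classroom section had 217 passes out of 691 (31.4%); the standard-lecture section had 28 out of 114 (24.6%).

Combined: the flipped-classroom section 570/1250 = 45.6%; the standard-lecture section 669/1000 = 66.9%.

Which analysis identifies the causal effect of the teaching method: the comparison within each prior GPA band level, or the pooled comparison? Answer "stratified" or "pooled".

stratified

The imbalance in prior GPA band arose from how students were allocated, not from anything the teaching method did; and prior GPA band independently affects the outcome. The pooled gap is confounded — condition on prior GPA band.
Within each level — high prior GPA: 99.3% vs 89.5%; mid prior GPA: 50.8% vs 43.8%; low prior GPA: 31.4% vs 24.6% — the flipped-classroom section is higher every time.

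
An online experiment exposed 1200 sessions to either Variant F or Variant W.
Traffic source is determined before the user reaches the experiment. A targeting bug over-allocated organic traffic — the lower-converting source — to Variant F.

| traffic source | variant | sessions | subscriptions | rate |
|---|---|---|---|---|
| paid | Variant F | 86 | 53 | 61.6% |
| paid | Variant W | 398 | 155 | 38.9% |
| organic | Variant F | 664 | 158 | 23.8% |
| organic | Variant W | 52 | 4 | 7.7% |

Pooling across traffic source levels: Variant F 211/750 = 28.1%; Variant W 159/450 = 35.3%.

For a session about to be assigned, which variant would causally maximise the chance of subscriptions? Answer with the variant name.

Nothing the variant does changes traffic source; the imbalance is an allocation artefact. With traffic source also predicting the outcome, the pooled figure is confounded, and the within-stratum comparison is the causal one.
Within each level — paid: 61.6% vs 38.9%; organic: 23.8% vs 7.7% — Variant F is higher every time.

Variant F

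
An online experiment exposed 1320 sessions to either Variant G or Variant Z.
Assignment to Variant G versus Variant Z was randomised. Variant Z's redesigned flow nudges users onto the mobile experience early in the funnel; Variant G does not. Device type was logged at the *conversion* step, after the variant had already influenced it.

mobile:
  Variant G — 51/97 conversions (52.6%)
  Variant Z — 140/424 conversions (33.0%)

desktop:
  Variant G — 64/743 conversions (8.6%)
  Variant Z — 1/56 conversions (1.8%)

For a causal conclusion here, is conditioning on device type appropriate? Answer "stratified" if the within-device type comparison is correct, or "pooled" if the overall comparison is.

Device type here is a post-treatment variable shaped by the variant; conditioning on it would introduce bias rather than remove it. The overall comparison is the causal one.
Pooled: Variant G 13.7% vs Variant Z 29.4%; Variant Z is higher overall.

pooled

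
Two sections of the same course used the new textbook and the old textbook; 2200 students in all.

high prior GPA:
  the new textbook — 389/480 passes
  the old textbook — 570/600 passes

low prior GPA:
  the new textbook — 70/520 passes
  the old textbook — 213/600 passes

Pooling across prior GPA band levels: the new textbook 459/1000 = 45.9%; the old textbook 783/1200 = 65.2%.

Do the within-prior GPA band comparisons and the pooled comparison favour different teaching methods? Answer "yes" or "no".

no

Within each prior GPA band level (high prior GPA 81.0% vs 95.0%; low prior GPA 13.5% vs 35.5%), the old textbook has the higher rate every time. Pooled: 45.9% vs 65.2% — the old textbook has the higher rate overall. They agree.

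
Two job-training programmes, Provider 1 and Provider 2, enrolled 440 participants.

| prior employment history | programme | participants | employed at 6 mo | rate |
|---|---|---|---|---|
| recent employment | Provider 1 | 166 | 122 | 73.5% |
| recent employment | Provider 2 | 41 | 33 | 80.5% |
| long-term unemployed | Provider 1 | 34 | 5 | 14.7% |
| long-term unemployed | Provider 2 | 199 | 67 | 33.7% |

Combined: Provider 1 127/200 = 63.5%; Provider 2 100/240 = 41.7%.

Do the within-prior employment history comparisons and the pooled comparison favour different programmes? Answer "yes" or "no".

yes

Within each prior employment history level (recent employment 73.5% vs 80.5%; long-term unemployed 14.7% vs 33.7%), Provider 2 has the higher rate every time. Pooled: 63.5% vs 41.7% — Provider 1 has the higher rate overall. The two comparisons disagree.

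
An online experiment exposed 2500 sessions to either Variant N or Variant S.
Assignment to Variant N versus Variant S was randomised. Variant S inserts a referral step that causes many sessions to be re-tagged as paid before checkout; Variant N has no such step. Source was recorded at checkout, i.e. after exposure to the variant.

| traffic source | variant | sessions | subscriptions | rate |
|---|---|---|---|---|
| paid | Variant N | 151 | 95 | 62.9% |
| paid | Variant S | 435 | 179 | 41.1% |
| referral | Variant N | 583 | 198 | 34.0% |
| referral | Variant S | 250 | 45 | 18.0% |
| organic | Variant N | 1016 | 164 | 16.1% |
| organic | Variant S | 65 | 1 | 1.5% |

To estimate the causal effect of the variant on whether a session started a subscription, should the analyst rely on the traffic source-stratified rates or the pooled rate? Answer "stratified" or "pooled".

Variant N is higher inside every traffic source stratum but Variant S is higher in aggregate. Whether to stratify depends on how traffic source relates to the variant.
Traffic source is recorded after the variant and is itself shifted by it — it sits on the causal path from variant to outcome. Conditioning on a mediator would strip out part of the effect we want; the pooled comparison gives the total causal effect.
Pooled: Variant N 26.1% vs Variant S 30.0%; Variant S is higher overall.

pooled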